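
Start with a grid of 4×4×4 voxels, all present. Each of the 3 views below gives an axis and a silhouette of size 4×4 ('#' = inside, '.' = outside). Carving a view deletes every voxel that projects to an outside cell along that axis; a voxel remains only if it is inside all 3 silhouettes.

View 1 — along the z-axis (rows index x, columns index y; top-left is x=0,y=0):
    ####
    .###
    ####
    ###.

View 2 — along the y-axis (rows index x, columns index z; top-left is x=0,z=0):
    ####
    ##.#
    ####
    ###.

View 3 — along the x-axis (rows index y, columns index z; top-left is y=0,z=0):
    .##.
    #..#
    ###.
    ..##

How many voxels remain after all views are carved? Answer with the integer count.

29 voxels

initial block: 4^3 = 64
  1. axis=2 (XY plane), |mask|=14  ⇒  voxels=56
  2. axis=1 (XZ plane), |mask|=14  ⇒  voxels=50
  3. axis=0 (YZ plane), |mask|=9  ⇒  voxels=29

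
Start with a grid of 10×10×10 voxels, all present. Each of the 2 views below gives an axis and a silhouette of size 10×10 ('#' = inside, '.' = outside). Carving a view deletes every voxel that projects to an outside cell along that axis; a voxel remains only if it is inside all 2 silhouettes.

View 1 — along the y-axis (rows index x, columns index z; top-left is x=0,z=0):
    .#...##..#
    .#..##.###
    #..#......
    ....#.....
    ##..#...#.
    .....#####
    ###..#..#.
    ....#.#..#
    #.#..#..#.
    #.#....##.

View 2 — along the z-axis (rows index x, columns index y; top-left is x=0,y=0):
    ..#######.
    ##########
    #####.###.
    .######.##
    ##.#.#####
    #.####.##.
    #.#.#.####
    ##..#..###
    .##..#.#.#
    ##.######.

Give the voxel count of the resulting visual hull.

voxel count = 284

before carving: 1000 voxels (10×10×10)
  1. axis=1 (XZ plane), |mask|=38  ⇒  voxels=380
  2. axis=2 (XY plane), |mask|=74  ⇒  voxels=284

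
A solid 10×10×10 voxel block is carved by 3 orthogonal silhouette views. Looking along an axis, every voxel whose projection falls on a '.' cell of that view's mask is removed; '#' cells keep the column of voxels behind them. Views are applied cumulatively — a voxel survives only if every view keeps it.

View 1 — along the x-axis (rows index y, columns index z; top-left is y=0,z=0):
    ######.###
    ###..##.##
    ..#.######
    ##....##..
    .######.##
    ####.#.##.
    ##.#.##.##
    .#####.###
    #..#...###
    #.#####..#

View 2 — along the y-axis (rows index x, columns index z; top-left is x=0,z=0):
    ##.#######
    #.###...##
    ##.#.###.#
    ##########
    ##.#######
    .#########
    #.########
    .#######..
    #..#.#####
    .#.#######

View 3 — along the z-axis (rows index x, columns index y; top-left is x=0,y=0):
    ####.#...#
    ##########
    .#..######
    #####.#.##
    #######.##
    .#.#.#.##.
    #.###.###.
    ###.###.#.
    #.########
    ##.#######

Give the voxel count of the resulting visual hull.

remaining voxels: 418

initial block: 10^3 = 1000
carve view 1 (along x, YZ-mask fill 69/100): 690 voxels remain
carve view 2 (along y, XZ-mask fill 81/100): 559 voxels remain
carve view 3 (along z, XY-mask fill 77/100): 418 voxels remain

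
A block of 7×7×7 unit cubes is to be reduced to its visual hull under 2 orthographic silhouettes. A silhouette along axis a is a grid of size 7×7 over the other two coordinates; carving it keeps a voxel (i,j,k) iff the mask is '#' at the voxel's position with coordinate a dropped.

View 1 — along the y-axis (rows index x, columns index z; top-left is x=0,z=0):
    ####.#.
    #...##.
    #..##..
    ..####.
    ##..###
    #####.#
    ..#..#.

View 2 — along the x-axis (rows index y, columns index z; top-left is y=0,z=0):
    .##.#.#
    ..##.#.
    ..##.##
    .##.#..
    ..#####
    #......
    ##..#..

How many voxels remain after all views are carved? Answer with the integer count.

start: 7×7×7 = 343 voxels
V1 y: intersect with XZ mask (28 set) -- 196 left
V2 x: intersect with YZ mask (23 set) -- 92 left

voxel count = 92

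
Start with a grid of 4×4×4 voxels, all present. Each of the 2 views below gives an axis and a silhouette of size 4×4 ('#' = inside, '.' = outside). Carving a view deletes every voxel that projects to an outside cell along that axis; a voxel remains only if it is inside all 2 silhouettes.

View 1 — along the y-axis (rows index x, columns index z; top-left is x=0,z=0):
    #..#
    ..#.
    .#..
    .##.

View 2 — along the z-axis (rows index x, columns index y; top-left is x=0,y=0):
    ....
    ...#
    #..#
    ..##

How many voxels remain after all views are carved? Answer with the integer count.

full grid |V| = 64
[1] y-view keeps 6 columns → grid now 24
[2] z-view keeps 5 columns → grid now 7

voxel count = 7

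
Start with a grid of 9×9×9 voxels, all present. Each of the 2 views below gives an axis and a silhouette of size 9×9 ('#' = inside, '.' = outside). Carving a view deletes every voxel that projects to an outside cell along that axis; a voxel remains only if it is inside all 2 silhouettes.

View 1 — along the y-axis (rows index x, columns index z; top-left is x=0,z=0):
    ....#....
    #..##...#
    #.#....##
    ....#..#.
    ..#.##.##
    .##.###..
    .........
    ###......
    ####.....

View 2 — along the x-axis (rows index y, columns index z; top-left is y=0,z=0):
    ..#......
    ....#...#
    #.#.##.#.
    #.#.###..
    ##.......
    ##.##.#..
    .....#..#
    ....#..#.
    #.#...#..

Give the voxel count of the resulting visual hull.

before carving: 729 voxels (9×9×9)
  1. axis=1 (XZ plane), |mask|=28  ⇒  voxels=252
  2. axis=0 (YZ plane), |mask|=27  ⇒  voxels=94

|visual hull| = 94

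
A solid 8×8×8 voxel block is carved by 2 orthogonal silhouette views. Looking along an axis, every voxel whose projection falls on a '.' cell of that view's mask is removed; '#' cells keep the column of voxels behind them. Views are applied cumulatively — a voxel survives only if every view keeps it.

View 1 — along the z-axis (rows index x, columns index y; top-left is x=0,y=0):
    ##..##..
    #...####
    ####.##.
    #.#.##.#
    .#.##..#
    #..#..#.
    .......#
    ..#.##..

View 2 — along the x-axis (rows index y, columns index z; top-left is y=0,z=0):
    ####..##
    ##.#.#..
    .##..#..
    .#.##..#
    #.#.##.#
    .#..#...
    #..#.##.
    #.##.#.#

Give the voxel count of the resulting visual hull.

start: 8×8×8 = 512 voxels
[1] z-view keeps 31 columns → grid now 248
[2] x-view keeps 33 columns → grid now 130

130 voxels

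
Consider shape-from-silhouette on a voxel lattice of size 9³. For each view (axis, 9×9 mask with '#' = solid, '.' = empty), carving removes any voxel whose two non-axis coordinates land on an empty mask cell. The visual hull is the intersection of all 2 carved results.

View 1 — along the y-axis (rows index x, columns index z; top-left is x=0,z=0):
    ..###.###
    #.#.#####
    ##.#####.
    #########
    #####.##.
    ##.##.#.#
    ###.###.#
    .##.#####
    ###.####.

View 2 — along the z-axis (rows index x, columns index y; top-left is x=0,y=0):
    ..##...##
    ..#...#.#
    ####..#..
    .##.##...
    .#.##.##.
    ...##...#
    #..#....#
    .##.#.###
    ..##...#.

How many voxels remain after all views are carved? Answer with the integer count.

start: 9×9×9 = 729 voxels
carve view 1 (along y, XZ-mask fill 63/81): 567 voxels remain
carve view 2 (along z, XY-mask fill 36/81): 253 voxels remain

253 voxels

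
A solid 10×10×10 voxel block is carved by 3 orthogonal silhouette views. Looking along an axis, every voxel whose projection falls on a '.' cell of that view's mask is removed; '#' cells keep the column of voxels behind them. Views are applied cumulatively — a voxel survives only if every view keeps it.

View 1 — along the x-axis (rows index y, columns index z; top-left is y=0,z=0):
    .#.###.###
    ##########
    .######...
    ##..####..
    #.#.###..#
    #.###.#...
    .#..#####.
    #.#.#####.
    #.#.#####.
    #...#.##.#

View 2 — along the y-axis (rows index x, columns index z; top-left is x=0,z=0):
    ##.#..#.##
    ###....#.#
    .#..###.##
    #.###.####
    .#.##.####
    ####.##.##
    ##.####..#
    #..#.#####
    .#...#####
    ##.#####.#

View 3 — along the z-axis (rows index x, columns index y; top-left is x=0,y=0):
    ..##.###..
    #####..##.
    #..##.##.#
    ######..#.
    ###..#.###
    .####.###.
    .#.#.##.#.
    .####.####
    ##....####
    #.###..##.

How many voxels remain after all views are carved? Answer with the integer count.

full grid |V| = 1000
step 1: project along x, AND mask (65/100) → |grid| = 650
step 2: project along y, AND mask (68/100) → |grid| = 431
step 3: project along z, AND mask (64/100) → |grid| = 286

|visual hull| = 286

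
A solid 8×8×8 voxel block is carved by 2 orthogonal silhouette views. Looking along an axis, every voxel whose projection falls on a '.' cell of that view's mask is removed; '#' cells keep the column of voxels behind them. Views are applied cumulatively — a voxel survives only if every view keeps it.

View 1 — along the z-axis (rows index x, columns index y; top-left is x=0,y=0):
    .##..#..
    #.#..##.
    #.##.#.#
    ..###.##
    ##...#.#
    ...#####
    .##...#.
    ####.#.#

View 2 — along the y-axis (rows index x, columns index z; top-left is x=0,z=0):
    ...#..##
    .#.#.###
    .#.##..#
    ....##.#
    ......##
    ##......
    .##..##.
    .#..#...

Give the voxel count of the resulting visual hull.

remaining voxels: 106

initial block: 8^3 = 512
carve view 1 (along z, XY-mask fill 35/64): 280 voxels remain
carve view 2 (along y, XZ-mask fill 25/64): 106 voxels remain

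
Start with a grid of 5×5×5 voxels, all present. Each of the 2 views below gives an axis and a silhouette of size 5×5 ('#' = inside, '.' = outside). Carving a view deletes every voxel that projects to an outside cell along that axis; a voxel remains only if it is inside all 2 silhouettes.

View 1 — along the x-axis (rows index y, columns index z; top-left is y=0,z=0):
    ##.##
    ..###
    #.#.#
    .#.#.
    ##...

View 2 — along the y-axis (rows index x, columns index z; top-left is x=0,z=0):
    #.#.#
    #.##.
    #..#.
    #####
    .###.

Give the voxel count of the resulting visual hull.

voxel count = 44

before carving: 125 voxels (5×5×5)
step 1: project along x, AND mask (14/25) → |grid| = 70
step 2: project along y, AND mask (16/25) → |grid| = 44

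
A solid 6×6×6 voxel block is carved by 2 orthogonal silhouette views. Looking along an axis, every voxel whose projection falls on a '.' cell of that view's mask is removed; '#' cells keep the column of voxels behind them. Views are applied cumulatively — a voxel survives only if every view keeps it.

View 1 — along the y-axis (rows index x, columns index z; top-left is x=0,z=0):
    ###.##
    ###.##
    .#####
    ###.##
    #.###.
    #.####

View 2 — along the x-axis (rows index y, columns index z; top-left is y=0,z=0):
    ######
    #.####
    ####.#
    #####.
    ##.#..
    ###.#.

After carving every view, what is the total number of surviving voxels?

|visual hull| = 134

before carving: 216 voxels (6×6×6)
carve view 1 (along y, XZ-mask fill 29/36): 174 voxels remain
carve view 2 (along x, YZ-mask fill 28/36): 134 voxels remain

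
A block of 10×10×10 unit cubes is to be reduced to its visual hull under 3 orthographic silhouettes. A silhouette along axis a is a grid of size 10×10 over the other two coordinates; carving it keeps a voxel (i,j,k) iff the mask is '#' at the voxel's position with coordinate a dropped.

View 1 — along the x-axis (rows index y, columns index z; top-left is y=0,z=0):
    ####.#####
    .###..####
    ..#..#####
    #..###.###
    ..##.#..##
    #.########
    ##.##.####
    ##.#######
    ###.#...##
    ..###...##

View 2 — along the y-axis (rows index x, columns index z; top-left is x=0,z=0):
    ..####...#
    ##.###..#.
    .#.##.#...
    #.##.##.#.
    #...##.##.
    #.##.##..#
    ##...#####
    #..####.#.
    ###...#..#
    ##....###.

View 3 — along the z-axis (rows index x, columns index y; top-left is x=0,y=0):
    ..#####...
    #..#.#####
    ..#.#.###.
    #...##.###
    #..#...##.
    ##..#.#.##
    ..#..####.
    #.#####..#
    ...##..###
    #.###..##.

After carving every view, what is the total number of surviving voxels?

|visual hull| = 224

before carving: 1000 voxels (10×10×10)
[1] x-view keeps 71 columns → grid now 710
[2] y-view keeps 55 columns → grid now 384
[3] z-view keeps 56 columns → grid now 224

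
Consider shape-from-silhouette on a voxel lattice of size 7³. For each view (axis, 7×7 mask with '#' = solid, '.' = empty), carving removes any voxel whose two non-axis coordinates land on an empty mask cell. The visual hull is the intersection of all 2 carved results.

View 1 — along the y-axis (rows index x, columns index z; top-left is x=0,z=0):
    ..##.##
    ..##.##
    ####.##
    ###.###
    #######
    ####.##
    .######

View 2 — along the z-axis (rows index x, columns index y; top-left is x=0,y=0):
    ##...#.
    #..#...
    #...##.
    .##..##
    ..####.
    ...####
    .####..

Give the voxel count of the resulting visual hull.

|visual hull| = 138

before carving: 343 voxels (7×7×7)
after view 1 [y-axis, 39 of 49 cells solid] → remaining = 273
after view 2 [z-axis, 24 of 49 cells solid] → remaining = 138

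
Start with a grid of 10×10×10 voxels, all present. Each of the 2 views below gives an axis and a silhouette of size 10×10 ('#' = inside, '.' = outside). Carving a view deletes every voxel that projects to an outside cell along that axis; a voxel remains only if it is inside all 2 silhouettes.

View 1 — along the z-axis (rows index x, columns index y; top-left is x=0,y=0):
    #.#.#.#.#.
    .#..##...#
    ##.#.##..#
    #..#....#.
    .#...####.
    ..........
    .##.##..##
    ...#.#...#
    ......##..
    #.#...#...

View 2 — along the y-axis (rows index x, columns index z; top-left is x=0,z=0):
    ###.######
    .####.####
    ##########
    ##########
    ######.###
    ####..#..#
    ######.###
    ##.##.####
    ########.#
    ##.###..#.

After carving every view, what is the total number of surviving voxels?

before carving: 1000 voxels (10×10×10)
  1. axis=2 (XY plane), |mask|=37  ⇒  voxels=370
  2. axis=1 (XZ plane), |mask|=84  ⇒  voxels=326

|visual hull| = 326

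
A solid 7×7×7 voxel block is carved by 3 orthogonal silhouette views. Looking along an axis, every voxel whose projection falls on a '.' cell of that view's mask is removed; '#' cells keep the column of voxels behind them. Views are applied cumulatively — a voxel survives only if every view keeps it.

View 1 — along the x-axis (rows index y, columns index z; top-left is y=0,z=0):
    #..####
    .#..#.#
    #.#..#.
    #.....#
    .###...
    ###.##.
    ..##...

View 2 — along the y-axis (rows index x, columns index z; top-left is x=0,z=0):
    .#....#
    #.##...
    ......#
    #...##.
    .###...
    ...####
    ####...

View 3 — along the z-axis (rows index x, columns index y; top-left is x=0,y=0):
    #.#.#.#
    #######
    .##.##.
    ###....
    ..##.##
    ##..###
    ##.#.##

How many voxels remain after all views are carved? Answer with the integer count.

remaining voxels: 44

start: 7×7×7 = 343 voxels
  1. axis=0 (YZ plane), |mask|=23  ⇒  voxels=161
  2. axis=1 (XZ plane), |mask|=20  ⇒  voxels=66
  3. axis=2 (XY plane), |mask|=32  ⇒  voxels=44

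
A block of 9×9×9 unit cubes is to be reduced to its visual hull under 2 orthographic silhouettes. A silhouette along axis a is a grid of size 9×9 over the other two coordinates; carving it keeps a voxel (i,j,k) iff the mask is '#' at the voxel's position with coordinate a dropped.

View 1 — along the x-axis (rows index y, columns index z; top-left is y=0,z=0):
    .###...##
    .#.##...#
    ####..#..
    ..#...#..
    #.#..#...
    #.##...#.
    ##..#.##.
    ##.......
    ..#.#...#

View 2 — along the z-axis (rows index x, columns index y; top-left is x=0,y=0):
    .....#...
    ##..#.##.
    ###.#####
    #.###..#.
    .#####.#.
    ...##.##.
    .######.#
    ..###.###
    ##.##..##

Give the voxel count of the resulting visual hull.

168 voxels

initial block: 9^3 = 729
  1. axis=0 (YZ plane), |mask|=33  ⇒  voxels=297
  2. axis=2 (XY plane), |mask|=48  ⇒  voxels=168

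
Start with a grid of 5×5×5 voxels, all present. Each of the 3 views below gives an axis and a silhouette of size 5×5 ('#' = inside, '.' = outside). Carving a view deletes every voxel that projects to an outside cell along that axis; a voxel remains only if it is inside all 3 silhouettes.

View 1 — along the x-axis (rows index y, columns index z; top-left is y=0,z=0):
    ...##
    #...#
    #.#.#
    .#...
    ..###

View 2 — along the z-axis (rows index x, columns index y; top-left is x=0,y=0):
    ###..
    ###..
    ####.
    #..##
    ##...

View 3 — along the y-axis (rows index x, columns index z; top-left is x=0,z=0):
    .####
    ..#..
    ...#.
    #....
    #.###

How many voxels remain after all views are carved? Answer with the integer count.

before carving: 125 voxels (5×5×5)
  1. axis=0 (YZ plane), |mask|=11  ⇒  voxels=55
  2. axis=2 (XY plane), |mask|=15  ⇒  voxels=32
  3. axis=1 (XZ plane), |mask|=11  ⇒  voxels=11

|visual hull| = 11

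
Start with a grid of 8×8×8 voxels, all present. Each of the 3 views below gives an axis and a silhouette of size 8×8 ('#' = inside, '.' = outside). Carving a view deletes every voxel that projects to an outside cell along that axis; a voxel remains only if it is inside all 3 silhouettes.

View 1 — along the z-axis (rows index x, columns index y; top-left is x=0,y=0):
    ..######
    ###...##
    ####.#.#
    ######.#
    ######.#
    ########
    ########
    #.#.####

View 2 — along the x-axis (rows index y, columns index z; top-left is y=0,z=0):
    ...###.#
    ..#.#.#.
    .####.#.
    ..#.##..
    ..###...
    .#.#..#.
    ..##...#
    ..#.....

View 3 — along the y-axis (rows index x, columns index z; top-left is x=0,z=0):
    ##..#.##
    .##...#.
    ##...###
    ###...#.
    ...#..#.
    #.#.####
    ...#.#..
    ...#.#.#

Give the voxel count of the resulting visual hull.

|visual hull| = 73

full grid |V| = 512
step 1: project along z, AND mask (53/64) → |grid| = 424
step 2: project along x, AND mask (25/64) → |grid| = 166
step 3: project along y, AND mask (30/64) → |grid| = 73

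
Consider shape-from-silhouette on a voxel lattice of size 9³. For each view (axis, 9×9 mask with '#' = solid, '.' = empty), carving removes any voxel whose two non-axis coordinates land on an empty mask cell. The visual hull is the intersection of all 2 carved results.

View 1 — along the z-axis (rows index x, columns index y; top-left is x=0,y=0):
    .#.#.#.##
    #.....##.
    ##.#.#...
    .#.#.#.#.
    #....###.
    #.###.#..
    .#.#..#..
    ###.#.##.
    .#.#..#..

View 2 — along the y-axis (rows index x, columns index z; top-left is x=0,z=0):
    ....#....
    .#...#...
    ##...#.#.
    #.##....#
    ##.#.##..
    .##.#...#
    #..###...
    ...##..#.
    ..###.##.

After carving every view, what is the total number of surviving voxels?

before carving: 729 voxels (9×9×9)
after view 1 [z-axis, 37 of 81 cells solid] → remaining = 333
after view 2 [y-axis, 32 of 81 cells solid] → remaining = 128

voxel count = 128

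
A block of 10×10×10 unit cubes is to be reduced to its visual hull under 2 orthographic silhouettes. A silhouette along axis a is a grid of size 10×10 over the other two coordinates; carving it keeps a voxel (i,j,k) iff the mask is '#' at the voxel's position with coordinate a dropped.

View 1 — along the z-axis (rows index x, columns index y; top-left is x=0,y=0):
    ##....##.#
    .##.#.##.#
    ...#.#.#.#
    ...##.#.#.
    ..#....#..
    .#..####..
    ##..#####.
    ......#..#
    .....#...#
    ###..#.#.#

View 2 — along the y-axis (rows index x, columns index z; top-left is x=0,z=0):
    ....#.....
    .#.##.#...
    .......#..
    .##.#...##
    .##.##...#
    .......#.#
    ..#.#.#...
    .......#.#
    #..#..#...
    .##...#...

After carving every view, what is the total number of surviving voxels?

|visual hull| = 122

before carving: 1000 voxels (10×10×10)
V1 z: intersect with XY mask (43 set) -- 430 left
V2 y: intersect with XZ mask (29 set) -- 122 left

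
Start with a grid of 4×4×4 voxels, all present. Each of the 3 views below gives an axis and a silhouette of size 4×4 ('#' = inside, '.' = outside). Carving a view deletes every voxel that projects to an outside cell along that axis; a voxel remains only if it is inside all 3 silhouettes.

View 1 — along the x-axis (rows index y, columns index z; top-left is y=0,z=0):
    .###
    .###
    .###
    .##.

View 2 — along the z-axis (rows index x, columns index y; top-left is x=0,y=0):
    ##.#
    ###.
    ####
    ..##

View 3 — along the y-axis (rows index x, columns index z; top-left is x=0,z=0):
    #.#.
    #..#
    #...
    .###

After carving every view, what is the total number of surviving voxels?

before carving: 64 voxels (4×4×4)
after view 1 [x-axis, 11 of 16 cells solid] → remaining = 44
after view 2 [z-axis, 12 of 16 cells solid] → remaining = 33
after view 3 [y-axis, 8 of 16 cells solid] → remaining = 11

11 voxels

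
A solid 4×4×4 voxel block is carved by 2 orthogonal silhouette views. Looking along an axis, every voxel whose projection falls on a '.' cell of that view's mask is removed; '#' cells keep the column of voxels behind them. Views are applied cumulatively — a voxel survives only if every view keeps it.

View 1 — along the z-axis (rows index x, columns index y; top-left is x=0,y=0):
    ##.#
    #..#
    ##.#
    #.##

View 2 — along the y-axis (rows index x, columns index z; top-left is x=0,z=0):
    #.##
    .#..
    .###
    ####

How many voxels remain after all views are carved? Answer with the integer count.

|visual hull| = 32

start: 4×4×4 = 64 voxels
V1 z: intersect with XY mask (11 set) -- 44 left
V2 y: intersect with XZ mask (11 set) -- 32 left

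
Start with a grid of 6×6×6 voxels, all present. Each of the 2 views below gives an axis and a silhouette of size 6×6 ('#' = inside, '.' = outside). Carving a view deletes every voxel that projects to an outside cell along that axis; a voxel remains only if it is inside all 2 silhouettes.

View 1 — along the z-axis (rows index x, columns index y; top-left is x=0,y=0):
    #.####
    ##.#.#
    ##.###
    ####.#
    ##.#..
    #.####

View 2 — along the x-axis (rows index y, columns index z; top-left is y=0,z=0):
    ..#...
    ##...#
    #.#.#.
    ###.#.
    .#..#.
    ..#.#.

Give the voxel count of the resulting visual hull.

start: 6×6×6 = 216 voxels
V1 z: intersect with XY mask (27 set) -- 162 left
V2 x: intersect with YZ mask (15 set) -- 67 left

remaining voxels: 67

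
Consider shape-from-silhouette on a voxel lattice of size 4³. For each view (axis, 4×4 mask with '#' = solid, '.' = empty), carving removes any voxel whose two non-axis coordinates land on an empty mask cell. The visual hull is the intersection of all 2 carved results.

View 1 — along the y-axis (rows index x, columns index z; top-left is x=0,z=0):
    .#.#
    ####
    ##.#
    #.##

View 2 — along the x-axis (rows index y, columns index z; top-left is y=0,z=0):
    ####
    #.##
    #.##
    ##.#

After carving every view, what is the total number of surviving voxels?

before carving: 64 voxels (4×4×4)
after view 1 [y-axis, 12 of 16 cells solid] → remaining = 48
after view 2 [x-axis, 13 of 16 cells solid] → remaining = 40

voxel count = 40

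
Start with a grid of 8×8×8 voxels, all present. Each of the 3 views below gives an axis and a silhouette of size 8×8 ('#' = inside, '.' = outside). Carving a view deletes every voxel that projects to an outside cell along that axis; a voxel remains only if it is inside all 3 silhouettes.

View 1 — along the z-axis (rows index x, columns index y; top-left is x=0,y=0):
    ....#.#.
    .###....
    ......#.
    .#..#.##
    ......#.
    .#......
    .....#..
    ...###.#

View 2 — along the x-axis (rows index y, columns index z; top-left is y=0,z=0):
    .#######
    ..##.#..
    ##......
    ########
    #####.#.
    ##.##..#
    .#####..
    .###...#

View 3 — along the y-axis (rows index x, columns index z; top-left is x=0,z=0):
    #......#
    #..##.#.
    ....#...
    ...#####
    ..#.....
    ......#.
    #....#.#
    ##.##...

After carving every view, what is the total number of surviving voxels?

35 voxels

before carving: 512 voxels (8×8×8)
  1. axis=2 (XY plane), |mask|=17  ⇒  voxels=136
  2. axis=0 (YZ plane), |mask|=40  ⇒  voxels=83
  3. axis=1 (XZ plane), |mask|=21  ⇒  voxels=35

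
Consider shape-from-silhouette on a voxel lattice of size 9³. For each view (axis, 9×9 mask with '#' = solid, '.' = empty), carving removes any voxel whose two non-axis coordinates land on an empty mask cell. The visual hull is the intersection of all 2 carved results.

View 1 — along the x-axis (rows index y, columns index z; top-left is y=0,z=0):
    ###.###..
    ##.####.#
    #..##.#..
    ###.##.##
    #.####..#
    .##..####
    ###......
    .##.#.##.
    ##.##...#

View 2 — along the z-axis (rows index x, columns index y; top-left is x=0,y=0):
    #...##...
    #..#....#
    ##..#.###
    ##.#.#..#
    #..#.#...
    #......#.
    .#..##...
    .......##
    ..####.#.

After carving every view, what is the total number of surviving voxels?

full grid |V| = 729
[1] x-view keeps 49 columns → grid now 441
[2] z-view keeps 32 columns → grid now 186

remaining voxels: 186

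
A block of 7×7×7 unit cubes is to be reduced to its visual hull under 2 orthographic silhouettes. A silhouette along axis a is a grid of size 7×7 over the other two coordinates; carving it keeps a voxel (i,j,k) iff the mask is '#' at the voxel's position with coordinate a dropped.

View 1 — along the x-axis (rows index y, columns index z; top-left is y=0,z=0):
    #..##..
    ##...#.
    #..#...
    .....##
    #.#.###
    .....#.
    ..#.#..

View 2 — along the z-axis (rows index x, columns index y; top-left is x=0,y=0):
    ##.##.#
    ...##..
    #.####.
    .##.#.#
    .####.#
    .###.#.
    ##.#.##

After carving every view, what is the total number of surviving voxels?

before carving: 343 voxels (7×7×7)
after view 1 [x-axis, 18 of 49 cells solid] → remaining = 126
after view 2 [z-axis, 30 of 49 cells solid] → remaining = 80

80 voxels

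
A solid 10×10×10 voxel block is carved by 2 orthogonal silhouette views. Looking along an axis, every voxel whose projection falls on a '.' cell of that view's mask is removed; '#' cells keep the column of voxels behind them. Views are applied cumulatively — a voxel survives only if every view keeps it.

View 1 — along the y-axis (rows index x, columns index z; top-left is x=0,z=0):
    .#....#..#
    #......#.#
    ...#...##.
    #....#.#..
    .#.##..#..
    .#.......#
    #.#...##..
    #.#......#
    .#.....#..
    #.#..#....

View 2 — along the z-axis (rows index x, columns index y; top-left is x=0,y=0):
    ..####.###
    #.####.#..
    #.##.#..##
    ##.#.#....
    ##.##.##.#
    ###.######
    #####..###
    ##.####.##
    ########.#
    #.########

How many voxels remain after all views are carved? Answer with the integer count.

before carving: 1000 voxels (10×10×10)
V1 y: intersect with XZ mask (30 set) -- 300 left
V2 z: intersect with XY mask (73 set) -- 216 left

voxel count = 216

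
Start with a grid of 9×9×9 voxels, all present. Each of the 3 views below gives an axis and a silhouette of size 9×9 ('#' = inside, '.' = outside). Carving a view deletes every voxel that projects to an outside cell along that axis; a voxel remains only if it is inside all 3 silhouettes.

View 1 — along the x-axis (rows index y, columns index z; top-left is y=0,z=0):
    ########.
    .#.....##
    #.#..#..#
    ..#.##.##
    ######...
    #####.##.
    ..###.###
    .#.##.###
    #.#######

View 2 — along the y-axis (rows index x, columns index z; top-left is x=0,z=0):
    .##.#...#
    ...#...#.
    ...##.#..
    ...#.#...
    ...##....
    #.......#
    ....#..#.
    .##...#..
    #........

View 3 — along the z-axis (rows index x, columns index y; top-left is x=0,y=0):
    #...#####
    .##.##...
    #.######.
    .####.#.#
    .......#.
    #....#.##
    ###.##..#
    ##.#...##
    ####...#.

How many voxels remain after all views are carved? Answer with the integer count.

start: 9×9×9 = 729 voxels
carve view 1 (along x, YZ-mask fill 53/81): 477 voxels remain
carve view 2 (along y, XZ-mask fill 21/81): 127 voxels remain
carve view 3 (along z, XY-mask fill 44/81): 70 voxels remain

voxel count = 70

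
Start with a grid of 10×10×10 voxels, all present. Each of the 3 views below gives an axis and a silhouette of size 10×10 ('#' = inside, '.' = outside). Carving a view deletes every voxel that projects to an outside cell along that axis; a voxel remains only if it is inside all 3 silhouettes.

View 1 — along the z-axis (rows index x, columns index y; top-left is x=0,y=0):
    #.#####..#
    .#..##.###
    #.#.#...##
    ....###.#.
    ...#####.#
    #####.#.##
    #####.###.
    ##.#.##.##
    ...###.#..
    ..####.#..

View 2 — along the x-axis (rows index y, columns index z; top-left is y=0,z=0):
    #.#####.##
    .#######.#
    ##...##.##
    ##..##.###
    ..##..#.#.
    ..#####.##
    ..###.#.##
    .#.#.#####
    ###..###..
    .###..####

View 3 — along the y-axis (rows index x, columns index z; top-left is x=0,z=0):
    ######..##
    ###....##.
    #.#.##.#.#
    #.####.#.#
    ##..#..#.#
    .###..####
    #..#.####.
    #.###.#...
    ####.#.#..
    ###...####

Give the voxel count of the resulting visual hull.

remaining voxels: 232

start: 10×10×10 = 1000 voxels
step 1: project along z, AND mask (60/100) → |grid| = 600
step 2: project along x, AND mask (66/100) → |grid| = 385
step 3: project along y, AND mask (62/100) → |grid| = 232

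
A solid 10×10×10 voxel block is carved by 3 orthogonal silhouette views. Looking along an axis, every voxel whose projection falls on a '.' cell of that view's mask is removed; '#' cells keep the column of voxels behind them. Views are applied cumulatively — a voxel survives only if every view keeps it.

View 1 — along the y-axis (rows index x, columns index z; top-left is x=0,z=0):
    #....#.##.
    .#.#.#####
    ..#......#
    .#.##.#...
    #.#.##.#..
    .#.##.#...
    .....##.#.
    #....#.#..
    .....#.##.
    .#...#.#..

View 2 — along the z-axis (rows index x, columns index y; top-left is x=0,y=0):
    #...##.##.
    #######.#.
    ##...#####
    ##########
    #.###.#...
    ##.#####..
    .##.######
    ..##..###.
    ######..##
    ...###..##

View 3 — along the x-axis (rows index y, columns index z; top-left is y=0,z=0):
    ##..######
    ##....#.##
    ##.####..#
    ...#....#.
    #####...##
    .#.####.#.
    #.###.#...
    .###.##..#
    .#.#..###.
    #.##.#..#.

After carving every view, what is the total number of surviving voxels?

|visual hull| = 148

full grid |V| = 1000
  1. axis=1 (XZ plane), |mask|=38  ⇒  voxels=380
  2. axis=2 (XY plane), |mask|=68  ⇒  voxels=261
  3. axis=0 (YZ plane), |mask|=56  ⇒  voxels=148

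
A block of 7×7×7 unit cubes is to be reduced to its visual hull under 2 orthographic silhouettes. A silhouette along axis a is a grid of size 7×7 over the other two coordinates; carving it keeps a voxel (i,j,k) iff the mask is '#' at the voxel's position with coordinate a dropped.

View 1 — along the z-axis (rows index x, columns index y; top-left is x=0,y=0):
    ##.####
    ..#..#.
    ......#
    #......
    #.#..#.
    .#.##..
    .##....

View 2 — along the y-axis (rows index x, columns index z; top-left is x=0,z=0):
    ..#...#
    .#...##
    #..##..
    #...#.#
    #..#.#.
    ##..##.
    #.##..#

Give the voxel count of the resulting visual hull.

remaining voxels: 53

start: 7×7×7 = 343 voxels
after view 1 [z-axis, 18 of 49 cells solid] → remaining = 126
after view 2 [y-axis, 22 of 49 cells solid] → remaining = 53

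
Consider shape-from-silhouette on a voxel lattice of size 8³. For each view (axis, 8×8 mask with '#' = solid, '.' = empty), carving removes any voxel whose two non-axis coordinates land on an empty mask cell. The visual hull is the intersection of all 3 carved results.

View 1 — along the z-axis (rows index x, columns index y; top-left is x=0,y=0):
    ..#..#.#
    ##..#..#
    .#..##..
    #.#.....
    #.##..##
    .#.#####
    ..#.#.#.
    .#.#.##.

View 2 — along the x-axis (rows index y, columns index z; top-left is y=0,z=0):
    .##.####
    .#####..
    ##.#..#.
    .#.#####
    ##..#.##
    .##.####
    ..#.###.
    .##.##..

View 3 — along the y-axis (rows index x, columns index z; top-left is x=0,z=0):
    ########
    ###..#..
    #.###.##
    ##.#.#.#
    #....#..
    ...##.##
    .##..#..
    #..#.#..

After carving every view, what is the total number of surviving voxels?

initial block: 8^3 = 512
after view 1 [z-axis, 30 of 64 cells solid] → remaining = 240
after view 2 [x-axis, 40 of 64 cells solid] → remaining = 148
after view 3 [y-axis, 35 of 64 cells solid] → remaining = 72

|visual hull| = 72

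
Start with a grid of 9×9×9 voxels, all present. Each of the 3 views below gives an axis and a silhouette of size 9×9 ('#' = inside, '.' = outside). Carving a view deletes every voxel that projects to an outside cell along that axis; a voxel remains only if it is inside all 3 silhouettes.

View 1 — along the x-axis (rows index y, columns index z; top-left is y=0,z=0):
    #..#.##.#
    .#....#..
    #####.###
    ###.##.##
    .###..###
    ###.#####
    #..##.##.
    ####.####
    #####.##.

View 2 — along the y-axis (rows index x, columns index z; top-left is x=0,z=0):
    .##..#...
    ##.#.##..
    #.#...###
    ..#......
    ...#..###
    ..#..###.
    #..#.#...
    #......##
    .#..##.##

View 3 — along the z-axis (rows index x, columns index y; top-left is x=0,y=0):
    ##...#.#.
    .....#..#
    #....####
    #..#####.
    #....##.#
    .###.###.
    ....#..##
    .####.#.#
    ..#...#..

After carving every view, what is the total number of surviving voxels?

initial block: 9^3 = 729
step 1: project along x, AND mask (56/81) → |grid| = 504
step 2: project along y, AND mask (33/81) → |grid| = 207
step 3: project along z, AND mask (38/81) → |grid| = 93

voxel count = 93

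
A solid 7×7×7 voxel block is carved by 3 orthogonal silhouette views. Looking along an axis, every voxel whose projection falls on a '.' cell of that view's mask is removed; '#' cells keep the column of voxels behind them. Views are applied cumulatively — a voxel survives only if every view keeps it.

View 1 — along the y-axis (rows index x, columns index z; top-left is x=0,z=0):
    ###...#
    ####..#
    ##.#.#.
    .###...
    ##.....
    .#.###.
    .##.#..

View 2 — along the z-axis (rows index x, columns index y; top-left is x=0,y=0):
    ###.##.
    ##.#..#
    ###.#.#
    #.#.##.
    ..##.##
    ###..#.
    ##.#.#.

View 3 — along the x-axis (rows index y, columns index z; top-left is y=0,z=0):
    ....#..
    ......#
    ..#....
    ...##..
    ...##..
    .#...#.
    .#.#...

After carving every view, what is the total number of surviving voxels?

remaining voxels: 21

full grid |V| = 343
[1] y-view keeps 25 columns → grid now 175
[2] z-view keeps 30 columns → grid now 108
[3] x-view keeps 11 columns → grid now 21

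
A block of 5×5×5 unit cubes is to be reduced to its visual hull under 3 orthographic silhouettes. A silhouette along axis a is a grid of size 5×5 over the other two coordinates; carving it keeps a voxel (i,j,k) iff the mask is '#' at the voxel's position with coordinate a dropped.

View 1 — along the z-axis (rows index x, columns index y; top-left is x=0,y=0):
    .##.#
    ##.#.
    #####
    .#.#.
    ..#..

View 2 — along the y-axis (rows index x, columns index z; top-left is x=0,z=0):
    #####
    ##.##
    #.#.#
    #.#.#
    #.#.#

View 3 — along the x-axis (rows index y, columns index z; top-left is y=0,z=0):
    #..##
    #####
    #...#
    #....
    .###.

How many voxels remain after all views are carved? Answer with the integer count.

33 voxels

start: 5×5×5 = 125 voxels
step 1: project along z, AND mask (14/25) → |grid| = 70
step 2: project along y, AND mask (18/25) → |grid| = 51
step 3: project along x, AND mask (14/25) → |grid| = 33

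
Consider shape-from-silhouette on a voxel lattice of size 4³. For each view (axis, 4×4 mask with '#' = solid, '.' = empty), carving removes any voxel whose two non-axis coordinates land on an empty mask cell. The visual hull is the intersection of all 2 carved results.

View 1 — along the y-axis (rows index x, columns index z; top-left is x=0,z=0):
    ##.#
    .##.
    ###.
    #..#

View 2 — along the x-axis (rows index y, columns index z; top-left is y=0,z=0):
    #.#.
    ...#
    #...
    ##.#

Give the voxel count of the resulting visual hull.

remaining voxels: 18

start: 4×4×4 = 64 voxels
[1] y-view keeps 10 columns → grid now 40
[2] x-view keeps 7 columns → grid now 18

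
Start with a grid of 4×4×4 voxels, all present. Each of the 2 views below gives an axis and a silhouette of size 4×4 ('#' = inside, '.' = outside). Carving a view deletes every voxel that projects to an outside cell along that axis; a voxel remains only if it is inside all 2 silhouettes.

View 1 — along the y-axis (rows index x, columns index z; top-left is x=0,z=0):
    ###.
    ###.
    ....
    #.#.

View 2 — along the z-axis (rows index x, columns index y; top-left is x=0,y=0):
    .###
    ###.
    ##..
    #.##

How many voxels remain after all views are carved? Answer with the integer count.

24 voxels

full grid |V| = 64
after view 1 [y-axis, 8 of 16 cells solid] → remaining = 32
after view 2 [z-axis, 11 of 16 cells solid] → remaining = 24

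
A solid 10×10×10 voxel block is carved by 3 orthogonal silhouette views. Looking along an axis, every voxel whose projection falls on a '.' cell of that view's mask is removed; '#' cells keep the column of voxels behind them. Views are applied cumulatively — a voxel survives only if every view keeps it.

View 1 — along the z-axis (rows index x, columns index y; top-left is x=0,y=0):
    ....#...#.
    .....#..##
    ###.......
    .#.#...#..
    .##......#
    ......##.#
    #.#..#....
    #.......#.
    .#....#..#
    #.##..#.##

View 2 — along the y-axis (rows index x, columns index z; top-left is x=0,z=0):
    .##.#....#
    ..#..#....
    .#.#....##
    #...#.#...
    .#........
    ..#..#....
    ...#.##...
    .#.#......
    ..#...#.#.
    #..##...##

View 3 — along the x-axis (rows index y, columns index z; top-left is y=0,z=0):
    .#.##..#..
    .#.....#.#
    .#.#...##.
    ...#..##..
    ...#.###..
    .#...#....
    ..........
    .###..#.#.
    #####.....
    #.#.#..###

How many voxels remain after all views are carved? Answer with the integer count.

|visual hull| = 40

start: 10×10×10 = 1000 voxels
[1] z-view keeps 31 columns → grid now 310
[2] y-view keeps 29 columns → grid now 96
[3] x-view keeps 36 columns → grid now 40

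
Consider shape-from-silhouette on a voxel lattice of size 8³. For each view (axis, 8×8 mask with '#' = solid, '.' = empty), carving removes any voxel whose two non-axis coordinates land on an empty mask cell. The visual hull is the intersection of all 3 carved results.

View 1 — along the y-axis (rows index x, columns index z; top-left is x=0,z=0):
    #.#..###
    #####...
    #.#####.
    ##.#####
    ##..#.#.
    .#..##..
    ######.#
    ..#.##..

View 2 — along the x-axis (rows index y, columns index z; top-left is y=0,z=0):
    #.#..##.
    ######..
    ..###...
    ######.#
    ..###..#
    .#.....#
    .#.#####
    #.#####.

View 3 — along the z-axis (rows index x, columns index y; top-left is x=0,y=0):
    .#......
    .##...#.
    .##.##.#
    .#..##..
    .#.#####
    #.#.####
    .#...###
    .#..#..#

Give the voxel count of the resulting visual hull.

start: 8×8×8 = 512 voxels
  1. axis=1 (XZ plane), |mask|=40  ⇒  voxels=320
  2. axis=0 (YZ plane), |mask|=38  ⇒  voxels=194
  3. axis=2 (XY plane), |mask|=31  ⇒  voxels=90

90 voxels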